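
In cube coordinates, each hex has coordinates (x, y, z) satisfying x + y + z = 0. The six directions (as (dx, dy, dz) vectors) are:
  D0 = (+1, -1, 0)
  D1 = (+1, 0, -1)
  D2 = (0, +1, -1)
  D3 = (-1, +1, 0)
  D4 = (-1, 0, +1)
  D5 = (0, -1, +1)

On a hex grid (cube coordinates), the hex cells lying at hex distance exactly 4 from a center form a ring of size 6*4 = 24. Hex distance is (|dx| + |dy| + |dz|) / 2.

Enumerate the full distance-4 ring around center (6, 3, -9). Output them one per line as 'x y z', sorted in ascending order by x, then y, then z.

Walk ring at distance 4 from (6, 3, -9):
Start at center + D4*4 = (2, 3, -5)
  hex 0: (2, 3, -5)
  hex 1: (3, 2, -5)
  hex 2: (4, 1, -5)
  hex 3: (5, 0, -5)
  hex 4: (6, -1, -5)
  hex 5: (7, -1, -6)
  hex 6: (8, -1, -7)
  hex 7: (9, -1, -8)
  hex 8: (10, -1, -9)
  hex 9: (10, 0, -10)
  hex 10: (10, 1, -11)
  hex 11: (10, 2, -12)
  hex 12: (10, 3, -13)
  hex 13: (9, 4, -13)
  hex 14: (8, 5, -13)
  hex 15: (7, 6, -13)
  hex 16: (6, 7, -13)
  hex 17: (5, 7, -12)
  hex 18: (4, 7, -11)
  hex 19: (3, 7, -10)
  hex 20: (2, 7, -9)
  hex 21: (2, 6, -8)
  hex 22: (2, 5, -7)
  hex 23: (2, 4, -6)
Sorted: 24 hexes.

Answer: 2 3 -5
2 4 -6
2 5 -7
2 6 -8
2 7 -9
3 2 -5
3 7 -10
4 1 -5
4 7 -11
5 0 -5
5 7 -12
6 -1 -5
6 7 -13
7 -1 -6
7 6 -13
8 -1 -7
8 5 -13
9 -1 -8
9 4 -13
10 -1 -9
10 0 -10
10 1 -11
10 2 -12
10 3 -13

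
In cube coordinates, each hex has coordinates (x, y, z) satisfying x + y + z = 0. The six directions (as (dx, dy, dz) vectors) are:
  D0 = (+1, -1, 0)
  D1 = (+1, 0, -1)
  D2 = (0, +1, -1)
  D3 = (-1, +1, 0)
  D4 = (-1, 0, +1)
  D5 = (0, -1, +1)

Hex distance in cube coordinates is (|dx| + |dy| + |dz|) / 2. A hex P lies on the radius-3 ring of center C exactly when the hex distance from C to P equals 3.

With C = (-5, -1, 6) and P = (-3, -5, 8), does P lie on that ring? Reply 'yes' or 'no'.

|px - cx| = |-3 - (-5)| = 2
|py - cy| = |-5 - (-1)| = 4
|pz - cz| = |8 - 6| = 2
distance = (2+4+2)/2 = 8/2 = 4
radius = 3; distance != radius -> no

Answer: no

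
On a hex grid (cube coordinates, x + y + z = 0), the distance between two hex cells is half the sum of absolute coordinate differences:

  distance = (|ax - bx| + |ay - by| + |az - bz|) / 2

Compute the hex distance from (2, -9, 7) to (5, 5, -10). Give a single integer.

Answer: 17

Derivation:
|ax - bx| = |2 - 5| = 3
|ay - by| = |-9 - 5| = 14
|az - bz| = |7 - (-10)| = 17
distance = (3 + 14 + 17) / 2 = 34 / 2 = 17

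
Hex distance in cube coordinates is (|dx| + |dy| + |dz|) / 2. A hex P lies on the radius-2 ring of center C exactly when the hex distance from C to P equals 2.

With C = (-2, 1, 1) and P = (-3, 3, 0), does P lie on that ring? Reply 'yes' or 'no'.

Answer: yes

Derivation:
|px - cx| = |-3 - (-2)| = 1
|py - cy| = |3 - 1| = 2
|pz - cz| = |0 - 1| = 1
distance = (1+2+1)/2 = 4/2 = 2
radius = 2; distance == radius -> yes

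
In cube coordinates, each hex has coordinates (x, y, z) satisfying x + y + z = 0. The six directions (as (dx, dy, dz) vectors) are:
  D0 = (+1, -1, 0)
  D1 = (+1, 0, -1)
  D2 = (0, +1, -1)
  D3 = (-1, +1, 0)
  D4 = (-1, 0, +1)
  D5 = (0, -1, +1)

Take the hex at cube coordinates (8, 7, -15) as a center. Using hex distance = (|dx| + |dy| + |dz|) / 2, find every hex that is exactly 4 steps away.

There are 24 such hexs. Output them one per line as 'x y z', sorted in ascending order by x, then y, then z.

Answer: 4 7 -11
4 8 -12
4 9 -13
4 10 -14
4 11 -15
5 6 -11
5 11 -16
6 5 -11
6 11 -17
7 4 -11
7 11 -18
8 3 -11
8 11 -19
9 3 -12
9 10 -19
10 3 -13
10 9 -19
11 3 -14
11 8 -19
12 3 -15
12 4 -16
12 5 -17
12 6 -18
12 7 -19

Derivation:
Walk ring at distance 4 from (8, 7, -15):
Start at center + D4*4 = (4, 7, -11)
  hex 0: (4, 7, -11)
  hex 1: (5, 6, -11)
  hex 2: (6, 5, -11)
  hex 3: (7, 4, -11)
  hex 4: (8, 3, -11)
  hex 5: (9, 3, -12)
  hex 6: (10, 3, -13)
  hex 7: (11, 3, -14)
  hex 8: (12, 3, -15)
  hex 9: (12, 4, -16)
  hex 10: (12, 5, -17)
  hex 11: (12, 6, -18)
  hex 12: (12, 7, -19)
  hex 13: (11, 8, -19)
  hex 14: (10, 9, -19)
  hex 15: (9, 10, -19)
  hex 16: (8, 11, -19)
  hex 17: (7, 11, -18)
  hex 18: (6, 11, -17)
  hex 19: (5, 11, -16)
  hex 20: (4, 11, -15)
  hex 21: (4, 10, -14)
  hex 22: (4, 9, -13)
  hex 23: (4, 8, -12)
Sorted: 24 hexes.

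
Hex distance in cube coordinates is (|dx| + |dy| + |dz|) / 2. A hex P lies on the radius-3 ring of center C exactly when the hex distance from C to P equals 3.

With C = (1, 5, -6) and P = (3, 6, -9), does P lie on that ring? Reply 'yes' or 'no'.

Answer: yes

Derivation:
|px - cx| = |3 - 1| = 2
|py - cy| = |6 - 5| = 1
|pz - cz| = |-9 - (-6)| = 3
distance = (2+1+3)/2 = 6/2 = 3
radius = 3; distance == radius -> yes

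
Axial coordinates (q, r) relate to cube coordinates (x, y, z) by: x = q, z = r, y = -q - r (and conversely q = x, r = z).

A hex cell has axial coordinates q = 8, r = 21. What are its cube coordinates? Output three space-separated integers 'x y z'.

Answer: 8 -29 21

Derivation:
x = q = 8
z = r = 21
y = -x - z = -(8) - (21) = -29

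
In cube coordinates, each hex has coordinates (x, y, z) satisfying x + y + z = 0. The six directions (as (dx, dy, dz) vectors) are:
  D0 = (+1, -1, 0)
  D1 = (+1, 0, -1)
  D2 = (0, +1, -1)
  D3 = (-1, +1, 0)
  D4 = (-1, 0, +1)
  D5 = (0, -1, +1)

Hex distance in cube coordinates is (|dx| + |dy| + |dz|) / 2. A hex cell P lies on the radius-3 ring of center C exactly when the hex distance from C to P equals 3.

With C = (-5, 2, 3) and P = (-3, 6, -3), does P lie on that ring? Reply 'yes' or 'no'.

|px - cx| = |-3 - (-5)| = 2
|py - cy| = |6 - 2| = 4
|pz - cz| = |-3 - 3| = 6
distance = (2+4+6)/2 = 12/2 = 6
radius = 3; distance != radius -> no

Answer: no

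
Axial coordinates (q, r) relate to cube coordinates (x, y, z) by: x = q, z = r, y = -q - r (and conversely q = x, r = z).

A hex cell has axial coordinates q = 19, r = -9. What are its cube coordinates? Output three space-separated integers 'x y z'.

x = q = 19
z = r = -9
y = -x - z = -(19) - (-9) = -10

Answer: 19 -10 -9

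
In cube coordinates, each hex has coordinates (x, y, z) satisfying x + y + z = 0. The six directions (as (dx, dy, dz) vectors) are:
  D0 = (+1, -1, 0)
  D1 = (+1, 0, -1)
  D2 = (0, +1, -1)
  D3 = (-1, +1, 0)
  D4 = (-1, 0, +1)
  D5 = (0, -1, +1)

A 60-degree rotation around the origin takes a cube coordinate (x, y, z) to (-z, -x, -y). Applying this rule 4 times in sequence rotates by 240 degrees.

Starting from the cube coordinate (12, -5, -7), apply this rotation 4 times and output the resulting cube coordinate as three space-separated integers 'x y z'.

Start: (12, -5, -7)
Step 1: (12, -5, -7) -> (-(-7), -(12), -(-5)) = (7, -12, 5)
Step 2: (7, -12, 5) -> (-(5), -(7), -(-12)) = (-5, -7, 12)
Step 3: (-5, -7, 12) -> (-(12), -(-5), -(-7)) = (-12, 5, 7)
Step 4: (-12, 5, 7) -> (-(7), -(-12), -(5)) = (-7, 12, -5)

Answer: -7 12 -5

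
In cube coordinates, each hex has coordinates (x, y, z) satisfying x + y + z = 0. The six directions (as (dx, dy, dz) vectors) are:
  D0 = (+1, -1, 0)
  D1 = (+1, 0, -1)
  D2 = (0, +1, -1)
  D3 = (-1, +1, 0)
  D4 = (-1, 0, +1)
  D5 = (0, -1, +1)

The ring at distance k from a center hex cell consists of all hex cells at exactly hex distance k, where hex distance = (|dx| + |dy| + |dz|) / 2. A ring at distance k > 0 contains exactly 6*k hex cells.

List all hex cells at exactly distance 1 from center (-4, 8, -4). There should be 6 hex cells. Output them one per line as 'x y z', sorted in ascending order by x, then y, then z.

Walk ring at distance 1 from (-4, 8, -4):
Start at center + D4*1 = (-5, 8, -3)
  hex 0: (-5, 8, -3)
  hex 1: (-4, 7, -3)
  hex 2: (-3, 7, -4)
  hex 3: (-3, 8, -5)
  hex 4: (-4, 9, -5)
  hex 5: (-5, 9, -4)
Sorted: 6 hexes.

Answer: -5 8 -3
-5 9 -4
-4 7 -3
-4 9 -5
-3 7 -4
-3 8 -5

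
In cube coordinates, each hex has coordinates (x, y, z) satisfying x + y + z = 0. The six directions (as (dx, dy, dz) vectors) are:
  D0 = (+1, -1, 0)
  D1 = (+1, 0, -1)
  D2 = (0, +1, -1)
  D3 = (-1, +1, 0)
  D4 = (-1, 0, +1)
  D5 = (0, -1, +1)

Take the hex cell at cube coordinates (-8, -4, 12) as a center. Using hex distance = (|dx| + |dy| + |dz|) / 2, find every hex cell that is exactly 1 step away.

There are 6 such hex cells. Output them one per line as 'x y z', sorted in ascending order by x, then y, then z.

Walk ring at distance 1 from (-8, -4, 12):
Start at center + D4*1 = (-9, -4, 13)
  hex 0: (-9, -4, 13)
  hex 1: (-8, -5, 13)
  hex 2: (-7, -5, 12)
  hex 3: (-7, -4, 11)
  hex 4: (-8, -3, 11)
  hex 5: (-9, -3, 12)
Sorted: 6 hexes.

Answer: -9 -4 13
-9 -3 12
-8 -5 13
-8 -3 11
-7 -5 12
-7 -4 11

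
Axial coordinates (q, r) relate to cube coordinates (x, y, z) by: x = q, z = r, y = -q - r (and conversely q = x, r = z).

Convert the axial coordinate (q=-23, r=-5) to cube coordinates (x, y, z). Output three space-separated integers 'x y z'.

Answer: -23 28 -5

Derivation:
x = q = -23
z = r = -5
y = -x - z = -(-23) - (-5) = 28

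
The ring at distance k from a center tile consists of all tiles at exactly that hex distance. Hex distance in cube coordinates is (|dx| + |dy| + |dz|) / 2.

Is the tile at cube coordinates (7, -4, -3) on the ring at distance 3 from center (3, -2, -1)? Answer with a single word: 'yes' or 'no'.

|px - cx| = |7 - 3| = 4
|py - cy| = |-4 - (-2)| = 2
|pz - cz| = |-3 - (-1)| = 2
distance = (4+2+2)/2 = 8/2 = 4
radius = 3; distance != radius -> no

Answer: no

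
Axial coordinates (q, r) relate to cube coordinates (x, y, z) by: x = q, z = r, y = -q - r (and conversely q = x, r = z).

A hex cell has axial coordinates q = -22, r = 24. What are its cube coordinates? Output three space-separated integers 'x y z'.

x = q = -22
z = r = 24
y = -x - z = -(-22) - (24) = -2

Answer: -22 -2 24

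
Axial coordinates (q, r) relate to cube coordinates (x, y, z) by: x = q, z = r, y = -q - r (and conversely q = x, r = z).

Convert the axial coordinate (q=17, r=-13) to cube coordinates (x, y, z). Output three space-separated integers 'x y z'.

x = q = 17
z = r = -13
y = -x - z = -(17) - (-13) = -4

Answer: 17 -4 -13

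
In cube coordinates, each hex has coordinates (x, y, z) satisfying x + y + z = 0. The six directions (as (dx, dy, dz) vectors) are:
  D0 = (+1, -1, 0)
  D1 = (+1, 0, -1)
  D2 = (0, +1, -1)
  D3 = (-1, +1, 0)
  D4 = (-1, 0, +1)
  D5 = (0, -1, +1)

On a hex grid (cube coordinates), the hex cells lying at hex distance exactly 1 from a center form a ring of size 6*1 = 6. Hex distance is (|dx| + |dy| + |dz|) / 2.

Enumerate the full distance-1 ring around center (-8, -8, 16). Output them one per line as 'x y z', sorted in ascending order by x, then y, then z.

Walk ring at distance 1 from (-8, -8, 16):
Start at center + D4*1 = (-9, -8, 17)
  hex 0: (-9, -8, 17)
  hex 1: (-8, -9, 17)
  hex 2: (-7, -9, 16)
  hex 3: (-7, -8, 15)
  hex 4: (-8, -7, 15)
  hex 5: (-9, -7, 16)
Sorted: 6 hexes.

Answer: -9 -8 17
-9 -7 16
-8 -9 17
-8 -7 15
-7 -9 16
-7 -8 15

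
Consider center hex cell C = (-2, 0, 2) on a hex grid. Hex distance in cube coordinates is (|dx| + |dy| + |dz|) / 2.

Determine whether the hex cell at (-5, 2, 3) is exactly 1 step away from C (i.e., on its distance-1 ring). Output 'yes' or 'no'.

Answer: no

Derivation:
|px - cx| = |-5 - (-2)| = 3
|py - cy| = |2 - 0| = 2
|pz - cz| = |3 - 2| = 1
distance = (3+2+1)/2 = 6/2 = 3
radius = 1; distance != radius -> no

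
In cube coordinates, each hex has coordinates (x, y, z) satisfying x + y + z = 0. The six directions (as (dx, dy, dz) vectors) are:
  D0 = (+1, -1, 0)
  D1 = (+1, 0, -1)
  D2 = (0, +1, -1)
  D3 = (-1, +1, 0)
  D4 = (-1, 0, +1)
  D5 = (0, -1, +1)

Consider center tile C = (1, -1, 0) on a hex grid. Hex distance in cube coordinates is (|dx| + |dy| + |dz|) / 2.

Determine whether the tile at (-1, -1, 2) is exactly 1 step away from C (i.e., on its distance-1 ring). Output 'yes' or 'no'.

|px - cx| = |-1 - 1| = 2
|py - cy| = |-1 - (-1)| = 0
|pz - cz| = |2 - 0| = 2
distance = (2+0+2)/2 = 4/2 = 2
radius = 1; distance != radius -> no

Answer: no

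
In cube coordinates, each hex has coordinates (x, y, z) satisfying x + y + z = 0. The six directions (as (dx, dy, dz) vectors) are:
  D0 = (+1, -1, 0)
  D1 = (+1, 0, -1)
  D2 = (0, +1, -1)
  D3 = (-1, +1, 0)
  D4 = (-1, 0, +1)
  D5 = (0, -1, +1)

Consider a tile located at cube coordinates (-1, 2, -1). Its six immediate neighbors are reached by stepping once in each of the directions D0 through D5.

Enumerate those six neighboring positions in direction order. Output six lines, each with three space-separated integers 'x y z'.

Answer: 0 1 -1
0 2 -2
-1 3 -2
-2 3 -1
-2 2 0
-1 1 0

Derivation:
Center: (-1, 2, -1). Add each direction:
  D0: (-1, 2, -1) + (1, -1, 0) = (0, 1, -1)
  D1: (-1, 2, -1) + (1, 0, -1) = (0, 2, -2)
  D2: (-1, 2, -1) + (0, 1, -1) = (-1, 3, -2)
  D3: (-1, 2, -1) + (-1, 1, 0) = (-2, 3, -1)
  D4: (-1, 2, -1) + (-1, 0, 1) = (-2, 2, 0)
  D5: (-1, 2, -1) + (0, -1, 1) = (-1, 1, 0)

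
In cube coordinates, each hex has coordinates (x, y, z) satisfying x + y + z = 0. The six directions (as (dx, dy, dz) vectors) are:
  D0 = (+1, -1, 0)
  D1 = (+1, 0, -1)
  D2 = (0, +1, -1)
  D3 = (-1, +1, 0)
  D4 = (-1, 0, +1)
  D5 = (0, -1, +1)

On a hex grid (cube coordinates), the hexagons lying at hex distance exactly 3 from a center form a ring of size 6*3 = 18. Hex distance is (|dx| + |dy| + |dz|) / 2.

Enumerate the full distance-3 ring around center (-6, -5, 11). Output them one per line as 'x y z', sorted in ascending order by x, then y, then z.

Answer: -9 -5 14
-9 -4 13
-9 -3 12
-9 -2 11
-8 -6 14
-8 -2 10
-7 -7 14
-7 -2 9
-6 -8 14
-6 -2 8
-5 -8 13
-5 -3 8
-4 -8 12
-4 -4 8
-3 -8 11
-3 -7 10
-3 -6 9
-3 -5 8

Derivation:
Walk ring at distance 3 from (-6, -5, 11):
Start at center + D4*3 = (-9, -5, 14)
  hex 0: (-9, -5, 14)
  hex 1: (-8, -6, 14)
  hex 2: (-7, -7, 14)
  hex 3: (-6, -8, 14)
  hex 4: (-5, -8, 13)
  hex 5: (-4, -8, 12)
  hex 6: (-3, -8, 11)
  hex 7: (-3, -7, 10)
  hex 8: (-3, -6, 9)
  hex 9: (-3, -5, 8)
  hex 10: (-4, -4, 8)
  hex 11: (-5, -3, 8)
  hex 12: (-6, -2, 8)
  hex 13: (-7, -2, 9)
  hex 14: (-8, -2, 10)
  hex 15: (-9, -2, 11)
  hex 16: (-9, -3, 12)
  hex 17: (-9, -4, 13)
Sorted: 18 hexes.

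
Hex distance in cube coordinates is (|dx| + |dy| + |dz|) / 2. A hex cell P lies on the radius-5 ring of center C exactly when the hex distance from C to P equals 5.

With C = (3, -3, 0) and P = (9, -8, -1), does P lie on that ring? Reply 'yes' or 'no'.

|px - cx| = |9 - 3| = 6
|py - cy| = |-8 - (-3)| = 5
|pz - cz| = |-1 - 0| = 1
distance = (6+5+1)/2 = 12/2 = 6
radius = 5; distance != radius -> no

Answer: no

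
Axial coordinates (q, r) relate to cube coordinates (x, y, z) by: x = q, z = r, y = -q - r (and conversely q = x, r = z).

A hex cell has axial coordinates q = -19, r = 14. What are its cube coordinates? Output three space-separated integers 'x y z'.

Answer: -19 5 14

Derivation:
x = q = -19
z = r = 14
y = -x - z = -(-19) - (14) = 5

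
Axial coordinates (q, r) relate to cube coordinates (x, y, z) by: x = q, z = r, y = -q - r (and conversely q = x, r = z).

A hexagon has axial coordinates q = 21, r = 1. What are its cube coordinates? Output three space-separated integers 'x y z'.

Answer: 21 -22 1

Derivation:
x = q = 21
z = r = 1
y = -x - z = -(21) - (1) = -22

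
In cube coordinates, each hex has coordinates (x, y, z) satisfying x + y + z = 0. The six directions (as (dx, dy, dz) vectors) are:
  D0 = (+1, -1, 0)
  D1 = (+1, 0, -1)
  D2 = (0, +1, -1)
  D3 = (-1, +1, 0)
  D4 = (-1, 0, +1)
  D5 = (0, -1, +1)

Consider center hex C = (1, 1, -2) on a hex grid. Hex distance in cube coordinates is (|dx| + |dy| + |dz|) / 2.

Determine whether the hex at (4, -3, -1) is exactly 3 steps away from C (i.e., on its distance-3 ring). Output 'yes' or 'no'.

Answer: no

Derivation:
|px - cx| = |4 - 1| = 3
|py - cy| = |-3 - 1| = 4
|pz - cz| = |-1 - (-2)| = 1
distance = (3+4+1)/2 = 8/2 = 4
radius = 3; distance != radius -> no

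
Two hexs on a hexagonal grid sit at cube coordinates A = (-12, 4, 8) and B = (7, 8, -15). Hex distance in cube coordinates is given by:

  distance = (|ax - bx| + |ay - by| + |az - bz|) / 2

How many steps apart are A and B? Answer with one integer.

Answer: 23

Derivation:
|ax - bx| = |-12 - 7| = 19
|ay - by| = |4 - 8| = 4
|az - bz| = |8 - (-15)| = 23
distance = (19 + 4 + 23) / 2 = 46 / 2 = 23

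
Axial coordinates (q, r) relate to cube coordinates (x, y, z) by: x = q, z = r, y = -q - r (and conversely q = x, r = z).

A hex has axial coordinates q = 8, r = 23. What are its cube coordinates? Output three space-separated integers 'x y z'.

x = q = 8
z = r = 23
y = -x - z = -(8) - (23) = -31

Answer: 8 -31 23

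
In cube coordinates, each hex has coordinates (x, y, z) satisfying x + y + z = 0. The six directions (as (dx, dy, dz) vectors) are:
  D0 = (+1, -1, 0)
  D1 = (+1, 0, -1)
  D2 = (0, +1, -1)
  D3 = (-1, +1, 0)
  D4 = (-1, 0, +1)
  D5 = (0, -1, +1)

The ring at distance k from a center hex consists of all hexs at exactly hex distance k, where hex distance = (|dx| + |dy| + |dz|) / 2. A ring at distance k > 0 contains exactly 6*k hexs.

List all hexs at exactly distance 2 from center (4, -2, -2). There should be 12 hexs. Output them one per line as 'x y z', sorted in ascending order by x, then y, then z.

Answer: 2 -2 0
2 -1 -1
2 0 -2
3 -3 0
3 0 -3
4 -4 0
4 0 -4
5 -4 -1
5 -1 -4
6 -4 -2
6 -3 -3
6 -2 -4

Derivation:
Walk ring at distance 2 from (4, -2, -2):
Start at center + D4*2 = (2, -2, 0)
  hex 0: (2, -2, 0)
  hex 1: (3, -3, 0)
  hex 2: (4, -4, 0)
  hex 3: (5, -4, -1)
  hex 4: (6, -4, -2)
  hex 5: (6, -3, -3)
  hex 6: (6, -2, -4)
  hex 7: (5, -1, -4)
  hex 8: (4, 0, -4)
  hex 9: (3, 0, -3)
  hex 10: (2, 0, -2)
  hex 11: (2, -1, -1)
Sorted: 12 hexes.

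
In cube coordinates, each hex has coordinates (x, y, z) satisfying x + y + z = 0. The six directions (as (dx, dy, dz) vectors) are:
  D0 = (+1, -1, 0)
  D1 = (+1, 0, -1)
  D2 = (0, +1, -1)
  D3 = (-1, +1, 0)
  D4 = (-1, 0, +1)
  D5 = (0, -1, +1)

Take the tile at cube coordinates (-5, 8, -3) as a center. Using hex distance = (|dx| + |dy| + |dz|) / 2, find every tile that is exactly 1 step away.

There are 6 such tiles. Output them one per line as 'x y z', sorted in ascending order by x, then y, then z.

Answer: -6 8 -2
-6 9 -3
-5 7 -2
-5 9 -4
-4 7 -3
-4 8 -4

Derivation:
Walk ring at distance 1 from (-5, 8, -3):
Start at center + D4*1 = (-6, 8, -2)
  hex 0: (-6, 8, -2)
  hex 1: (-5, 7, -2)
  hex 2: (-4, 7, -3)
  hex 3: (-4, 8, -4)
  hex 4: (-5, 9, -4)
  hex 5: (-6, 9, -3)
Sorted: 6 hexes.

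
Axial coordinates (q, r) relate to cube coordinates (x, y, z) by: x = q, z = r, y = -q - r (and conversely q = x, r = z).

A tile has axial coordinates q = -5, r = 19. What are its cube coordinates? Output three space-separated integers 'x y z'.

Answer: -5 -14 19

Derivation:
x = q = -5
z = r = 19
y = -x - z = -(-5) - (19) = -14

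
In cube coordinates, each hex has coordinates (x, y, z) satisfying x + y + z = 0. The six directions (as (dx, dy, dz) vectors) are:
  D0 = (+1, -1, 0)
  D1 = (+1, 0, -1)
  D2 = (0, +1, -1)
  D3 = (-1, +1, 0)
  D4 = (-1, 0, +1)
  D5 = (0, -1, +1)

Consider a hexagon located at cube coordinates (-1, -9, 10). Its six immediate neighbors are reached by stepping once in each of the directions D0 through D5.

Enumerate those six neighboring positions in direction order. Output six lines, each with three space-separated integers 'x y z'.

Center: (-1, -9, 10). Add each direction:
  D0: (-1, -9, 10) + (1, -1, 0) = (0, -10, 10)
  D1: (-1, -9, 10) + (1, 0, -1) = (0, -9, 9)
  D2: (-1, -9, 10) + (0, 1, -1) = (-1, -8, 9)
  D3: (-1, -9, 10) + (-1, 1, 0) = (-2, -8, 10)
  D4: (-1, -9, 10) + (-1, 0, 1) = (-2, -9, 11)
  D5: (-1, -9, 10) + (0, -1, 1) = (-1, -10, 11)

Answer: 0 -10 10
0 -9 9
-1 -8 9
-2 -8 10
-2 -9 11
-1 -10 11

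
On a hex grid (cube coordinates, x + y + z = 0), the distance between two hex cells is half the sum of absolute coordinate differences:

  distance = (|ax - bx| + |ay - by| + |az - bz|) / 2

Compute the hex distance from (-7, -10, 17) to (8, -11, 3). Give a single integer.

Answer: 15

Derivation:
|ax - bx| = |-7 - 8| = 15
|ay - by| = |-10 - (-11)| = 1
|az - bz| = |17 - 3| = 14
distance = (15 + 1 + 14) / 2 = 30 / 2 = 15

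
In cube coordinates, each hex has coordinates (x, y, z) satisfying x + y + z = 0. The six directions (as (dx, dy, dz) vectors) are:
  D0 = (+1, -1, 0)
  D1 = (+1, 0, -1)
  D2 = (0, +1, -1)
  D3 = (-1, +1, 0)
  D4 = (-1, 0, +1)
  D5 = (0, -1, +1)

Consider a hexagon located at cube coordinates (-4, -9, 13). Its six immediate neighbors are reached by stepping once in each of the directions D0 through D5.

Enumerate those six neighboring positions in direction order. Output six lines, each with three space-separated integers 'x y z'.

Center: (-4, -9, 13). Add each direction:
  D0: (-4, -9, 13) + (1, -1, 0) = (-3, -10, 13)
  D1: (-4, -9, 13) + (1, 0, -1) = (-3, -9, 12)
  D2: (-4, -9, 13) + (0, 1, -1) = (-4, -8, 12)
  D3: (-4, -9, 13) + (-1, 1, 0) = (-5, -8, 13)
  D4: (-4, -9, 13) + (-1, 0, 1) = (-5, -9, 14)
  D5: (-4, -9, 13) + (0, -1, 1) = (-4, -10, 14)

Answer: -3 -10 13
-3 -9 12
-4 -8 12
-5 -8 13
-5 -9 14
-4 -10 14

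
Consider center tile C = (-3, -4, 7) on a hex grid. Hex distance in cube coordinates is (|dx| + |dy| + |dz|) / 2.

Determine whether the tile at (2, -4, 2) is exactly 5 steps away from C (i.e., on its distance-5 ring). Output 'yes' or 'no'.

|px - cx| = |2 - (-3)| = 5
|py - cy| = |-4 - (-4)| = 0
|pz - cz| = |2 - 7| = 5
distance = (5+0+5)/2 = 10/2 = 5
radius = 5; distance == radius -> yes

Answer: yes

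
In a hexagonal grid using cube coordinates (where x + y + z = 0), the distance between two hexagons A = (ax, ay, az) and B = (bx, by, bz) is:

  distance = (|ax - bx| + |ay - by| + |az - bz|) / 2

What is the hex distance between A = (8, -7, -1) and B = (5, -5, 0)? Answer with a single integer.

Answer: 3

Derivation:
|ax - bx| = |8 - 5| = 3
|ay - by| = |-7 - (-5)| = 2
|az - bz| = |-1 - 0| = 1
distance = (3 + 2 + 1) / 2 = 6 / 2 = 3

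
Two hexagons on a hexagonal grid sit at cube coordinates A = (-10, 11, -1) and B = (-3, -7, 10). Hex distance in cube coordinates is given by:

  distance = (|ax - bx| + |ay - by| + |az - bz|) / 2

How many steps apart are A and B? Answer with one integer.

Answer: 18

Derivation:
|ax - bx| = |-10 - (-3)| = 7
|ay - by| = |11 - (-7)| = 18
|az - bz| = |-1 - 10| = 11
distance = (7 + 18 + 11) / 2 = 36 / 2 = 18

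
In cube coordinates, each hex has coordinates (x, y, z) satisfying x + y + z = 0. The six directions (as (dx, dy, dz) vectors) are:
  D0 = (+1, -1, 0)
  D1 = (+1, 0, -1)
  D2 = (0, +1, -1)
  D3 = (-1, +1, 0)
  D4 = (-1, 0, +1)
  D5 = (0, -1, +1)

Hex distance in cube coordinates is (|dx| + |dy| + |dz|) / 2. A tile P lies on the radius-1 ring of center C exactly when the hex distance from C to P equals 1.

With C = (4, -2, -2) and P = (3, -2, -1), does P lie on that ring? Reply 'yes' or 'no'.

Answer: yes

Derivation:
|px - cx| = |3 - 4| = 1
|py - cy| = |-2 - (-2)| = 0
|pz - cz| = |-1 - (-2)| = 1
distance = (1+0+1)/2 = 2/2 = 1
radius = 1; distance == radius -> yes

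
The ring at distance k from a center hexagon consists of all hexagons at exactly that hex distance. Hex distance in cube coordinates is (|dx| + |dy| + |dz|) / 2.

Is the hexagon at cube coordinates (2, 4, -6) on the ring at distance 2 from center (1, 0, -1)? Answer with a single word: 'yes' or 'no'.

|px - cx| = |2 - 1| = 1
|py - cy| = |4 - 0| = 4
|pz - cz| = |-6 - (-1)| = 5
distance = (1+4+5)/2 = 10/2 = 5
radius = 2; distance != radius -> no

Answer: no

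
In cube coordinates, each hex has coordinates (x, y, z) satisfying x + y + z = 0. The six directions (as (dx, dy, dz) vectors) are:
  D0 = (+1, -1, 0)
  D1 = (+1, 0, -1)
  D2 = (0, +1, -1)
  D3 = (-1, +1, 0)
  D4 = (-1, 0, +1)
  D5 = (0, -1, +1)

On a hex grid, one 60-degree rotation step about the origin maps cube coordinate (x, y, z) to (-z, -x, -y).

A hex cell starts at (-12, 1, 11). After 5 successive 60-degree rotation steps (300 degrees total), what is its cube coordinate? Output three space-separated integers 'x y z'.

Answer: -1 -11 12

Derivation:
Start: (-12, 1, 11)
Step 1: (-12, 1, 11) -> (-(11), -(-12), -(1)) = (-11, 12, -1)
Step 2: (-11, 12, -1) -> (-(-1), -(-11), -(12)) = (1, 11, -12)
Step 3: (1, 11, -12) -> (-(-12), -(1), -(11)) = (12, -1, -11)
Step 4: (12, -1, -11) -> (-(-11), -(12), -(-1)) = (11, -12, 1)
Step 5: (11, -12, 1) -> (-(1), -(11), -(-12)) = (-1, -11, 12)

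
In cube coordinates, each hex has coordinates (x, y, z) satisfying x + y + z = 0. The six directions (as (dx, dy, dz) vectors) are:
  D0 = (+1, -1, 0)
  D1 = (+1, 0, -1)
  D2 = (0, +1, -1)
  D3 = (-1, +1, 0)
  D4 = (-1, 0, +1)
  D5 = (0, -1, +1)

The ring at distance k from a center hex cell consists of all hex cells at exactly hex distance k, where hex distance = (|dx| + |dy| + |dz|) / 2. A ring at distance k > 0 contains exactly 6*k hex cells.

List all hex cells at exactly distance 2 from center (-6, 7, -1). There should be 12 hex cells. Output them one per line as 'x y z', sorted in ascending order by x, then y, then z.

Answer: -8 7 1
-8 8 0
-8 9 -1
-7 6 1
-7 9 -2
-6 5 1
-6 9 -3
-5 5 0
-5 8 -3
-4 5 -1
-4 6 -2
-4 7 -3

Derivation:
Walk ring at distance 2 from (-6, 7, -1):
Start at center + D4*2 = (-8, 7, 1)
  hex 0: (-8, 7, 1)
  hex 1: (-7, 6, 1)
  hex 2: (-6, 5, 1)
  hex 3: (-5, 5, 0)
  hex 4: (-4, 5, -1)
  hex 5: (-4, 6, -2)
  hex 6: (-4, 7, -3)
  hex 7: (-5, 8, -3)
  hex 8: (-6, 9, -3)
  hex 9: (-7, 9, -2)
  hex 10: (-8, 9, -1)
  hex 11: (-8, 8, 0)
Sorted: 12 hexes.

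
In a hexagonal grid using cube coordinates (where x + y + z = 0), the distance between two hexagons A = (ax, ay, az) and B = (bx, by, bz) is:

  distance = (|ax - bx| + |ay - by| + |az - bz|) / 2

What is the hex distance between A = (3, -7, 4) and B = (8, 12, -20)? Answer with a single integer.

Answer: 24

Derivation:
|ax - bx| = |3 - 8| = 5
|ay - by| = |-7 - 12| = 19
|az - bz| = |4 - (-20)| = 24
distance = (5 + 19 + 24) / 2 = 48 / 2 = 24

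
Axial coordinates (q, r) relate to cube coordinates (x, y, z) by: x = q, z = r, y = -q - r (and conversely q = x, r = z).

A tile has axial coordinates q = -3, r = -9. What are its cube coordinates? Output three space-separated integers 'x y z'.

Answer: -3 12 -9

Derivation:
x = q = -3
z = r = -9
y = -x - z = -(-3) - (-9) = 12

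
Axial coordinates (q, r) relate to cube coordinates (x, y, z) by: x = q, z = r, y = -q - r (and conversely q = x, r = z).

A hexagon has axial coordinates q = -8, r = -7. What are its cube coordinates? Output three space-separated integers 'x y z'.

Answer: -8 15 -7

Derivation:
x = q = -8
z = r = -7
y = -x - z = -(-8) - (-7) = 15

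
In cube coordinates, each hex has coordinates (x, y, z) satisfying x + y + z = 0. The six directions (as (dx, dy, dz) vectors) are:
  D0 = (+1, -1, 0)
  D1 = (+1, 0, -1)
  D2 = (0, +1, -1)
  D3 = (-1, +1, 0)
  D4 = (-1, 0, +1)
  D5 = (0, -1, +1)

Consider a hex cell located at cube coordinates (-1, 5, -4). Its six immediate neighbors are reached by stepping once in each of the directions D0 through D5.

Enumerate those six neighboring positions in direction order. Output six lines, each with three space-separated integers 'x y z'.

Answer: 0 4 -4
0 5 -5
-1 6 -5
-2 6 -4
-2 5 -3
-1 4 -3

Derivation:
Center: (-1, 5, -4). Add each direction:
  D0: (-1, 5, -4) + (1, -1, 0) = (0, 4, -4)
  D1: (-1, 5, -4) + (1, 0, -1) = (0, 5, -5)
  D2: (-1, 5, -4) + (0, 1, -1) = (-1, 6, -5)
  D3: (-1, 5, -4) + (-1, 1, 0) = (-2, 6, -4)
  D4: (-1, 5, -4) + (-1, 0, 1) = (-2, 5, -3)
  D5: (-1, 5, -4) + (0, -1, 1) = (-1, 4, -3)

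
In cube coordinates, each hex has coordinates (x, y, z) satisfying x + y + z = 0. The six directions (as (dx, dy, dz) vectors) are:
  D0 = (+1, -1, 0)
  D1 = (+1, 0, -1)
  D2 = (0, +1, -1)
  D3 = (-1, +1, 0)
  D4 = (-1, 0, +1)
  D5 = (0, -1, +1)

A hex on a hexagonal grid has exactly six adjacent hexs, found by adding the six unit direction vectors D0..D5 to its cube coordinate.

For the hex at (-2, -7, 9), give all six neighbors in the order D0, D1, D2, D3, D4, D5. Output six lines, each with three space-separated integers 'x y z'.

Center: (-2, -7, 9). Add each direction:
  D0: (-2, -7, 9) + (1, -1, 0) = (-1, -8, 9)
  D1: (-2, -7, 9) + (1, 0, -1) = (-1, -7, 8)
  D2: (-2, -7, 9) + (0, 1, -1) = (-2, -6, 8)
  D3: (-2, -7, 9) + (-1, 1, 0) = (-3, -6, 9)
  D4: (-2, -7, 9) + (-1, 0, 1) = (-3, -7, 10)
  D5: (-2, -7, 9) + (0, -1, 1) = (-2, -8, 10)

Answer: -1 -8 9
-1 -7 8
-2 -6 8
-3 -6 9
-3 -7 10
-2 -8 10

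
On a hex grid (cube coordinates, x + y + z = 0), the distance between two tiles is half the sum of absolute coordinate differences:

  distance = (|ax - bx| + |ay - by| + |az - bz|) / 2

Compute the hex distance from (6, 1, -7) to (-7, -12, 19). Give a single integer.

|ax - bx| = |6 - (-7)| = 13
|ay - by| = |1 - (-12)| = 13
|az - bz| = |-7 - 19| = 26
distance = (13 + 13 + 26) / 2 = 52 / 2 = 26

Answer: 26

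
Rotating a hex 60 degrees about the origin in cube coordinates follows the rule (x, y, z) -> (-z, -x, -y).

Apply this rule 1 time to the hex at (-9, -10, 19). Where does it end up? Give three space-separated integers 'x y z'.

Answer: -19 9 10

Derivation:
Start: (-9, -10, 19)
Step 1: (-9, -10, 19) -> (-(19), -(-9), -(-10)) = (-19, 9, 10)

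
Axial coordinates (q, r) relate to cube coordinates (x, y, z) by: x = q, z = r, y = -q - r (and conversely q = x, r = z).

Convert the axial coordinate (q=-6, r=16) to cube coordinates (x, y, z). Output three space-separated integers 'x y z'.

x = q = -6
z = r = 16
y = -x - z = -(-6) - (16) = -10

Answer: -6 -10 16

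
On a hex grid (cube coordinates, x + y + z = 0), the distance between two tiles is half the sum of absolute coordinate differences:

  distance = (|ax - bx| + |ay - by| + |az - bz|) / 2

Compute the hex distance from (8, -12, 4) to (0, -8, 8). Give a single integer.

Answer: 8

Derivation:
|ax - bx| = |8 - 0| = 8
|ay - by| = |-12 - (-8)| = 4
|az - bz| = |4 - 8| = 4
distance = (8 + 4 + 4) / 2 = 16 / 2 = 8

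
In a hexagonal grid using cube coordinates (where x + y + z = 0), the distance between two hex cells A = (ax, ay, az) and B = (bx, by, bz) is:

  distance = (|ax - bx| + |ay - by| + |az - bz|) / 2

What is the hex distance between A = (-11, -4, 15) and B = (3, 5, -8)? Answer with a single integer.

|ax - bx| = |-11 - 3| = 14
|ay - by| = |-4 - 5| = 9
|az - bz| = |15 - (-8)| = 23
distance = (14 + 9 + 23) / 2 = 46 / 2 = 23

Answer: 23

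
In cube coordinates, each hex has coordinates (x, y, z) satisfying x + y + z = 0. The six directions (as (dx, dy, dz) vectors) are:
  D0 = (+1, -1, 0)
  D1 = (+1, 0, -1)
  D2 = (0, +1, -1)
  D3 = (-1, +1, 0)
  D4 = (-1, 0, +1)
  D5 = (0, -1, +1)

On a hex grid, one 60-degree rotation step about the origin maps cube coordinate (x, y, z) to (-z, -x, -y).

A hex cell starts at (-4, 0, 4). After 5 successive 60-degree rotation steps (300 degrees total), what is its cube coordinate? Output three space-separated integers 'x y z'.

Answer: 0 -4 4

Derivation:
Start: (-4, 0, 4)
Step 1: (-4, 0, 4) -> (-(4), -(-4), -(0)) = (-4, 4, 0)
Step 2: (-4, 4, 0) -> (-(0), -(-4), -(4)) = (0, 4, -4)
Step 3: (0, 4, -4) -> (-(-4), -(0), -(4)) = (4, 0, -4)
Step 4: (4, 0, -4) -> (-(-4), -(4), -(0)) = (4, -4, 0)
Step 5: (4, -4, 0) -> (-(0), -(4), -(-4)) = (0, -4, 4)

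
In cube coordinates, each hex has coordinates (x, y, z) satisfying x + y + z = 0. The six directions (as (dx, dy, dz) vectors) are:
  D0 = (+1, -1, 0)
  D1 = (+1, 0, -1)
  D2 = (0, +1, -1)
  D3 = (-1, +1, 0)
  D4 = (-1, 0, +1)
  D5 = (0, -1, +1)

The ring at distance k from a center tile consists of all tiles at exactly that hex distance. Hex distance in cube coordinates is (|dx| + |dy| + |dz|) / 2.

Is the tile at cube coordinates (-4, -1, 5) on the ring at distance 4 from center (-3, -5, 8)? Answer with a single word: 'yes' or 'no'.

Answer: yes

Derivation:
|px - cx| = |-4 - (-3)| = 1
|py - cy| = |-1 - (-5)| = 4
|pz - cz| = |5 - 8| = 3
distance = (1+4+3)/2 = 8/2 = 4
radius = 4; distance == radius -> yes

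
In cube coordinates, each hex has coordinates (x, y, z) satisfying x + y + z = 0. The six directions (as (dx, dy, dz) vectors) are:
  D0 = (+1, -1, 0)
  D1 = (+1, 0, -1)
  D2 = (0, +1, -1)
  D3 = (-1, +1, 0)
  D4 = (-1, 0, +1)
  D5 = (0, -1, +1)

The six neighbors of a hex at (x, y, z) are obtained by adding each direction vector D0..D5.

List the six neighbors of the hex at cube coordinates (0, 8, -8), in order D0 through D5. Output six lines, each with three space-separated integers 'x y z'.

Answer: 1 7 -8
1 8 -9
0 9 -9
-1 9 -8
-1 8 -7
0 7 -7

Derivation:
Center: (0, 8, -8). Add each direction:
  D0: (0, 8, -8) + (1, -1, 0) = (1, 7, -8)
  D1: (0, 8, -8) + (1, 0, -1) = (1, 8, -9)
  D2: (0, 8, -8) + (0, 1, -1) = (0, 9, -9)
  D3: (0, 8, -8) + (-1, 1, 0) = (-1, 9, -8)
  D4: (0, 8, -8) + (-1, 0, 1) = (-1, 8, -7)
  D5: (0, 8, -8) + (0, -1, 1) = (0, 7, -7)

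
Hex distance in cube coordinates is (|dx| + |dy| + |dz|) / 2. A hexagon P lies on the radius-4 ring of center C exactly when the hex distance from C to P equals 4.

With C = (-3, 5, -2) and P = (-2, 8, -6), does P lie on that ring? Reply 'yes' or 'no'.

|px - cx| = |-2 - (-3)| = 1
|py - cy| = |8 - 5| = 3
|pz - cz| = |-6 - (-2)| = 4
distance = (1+3+4)/2 = 8/2 = 4
radius = 4; distance == radius -> yes

Answer: yes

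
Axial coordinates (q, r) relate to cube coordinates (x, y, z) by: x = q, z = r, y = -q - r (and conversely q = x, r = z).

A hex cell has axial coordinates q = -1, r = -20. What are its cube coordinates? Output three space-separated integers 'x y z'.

x = q = -1
z = r = -20
y = -x - z = -(-1) - (-20) = 21

Answer: -1 21 -20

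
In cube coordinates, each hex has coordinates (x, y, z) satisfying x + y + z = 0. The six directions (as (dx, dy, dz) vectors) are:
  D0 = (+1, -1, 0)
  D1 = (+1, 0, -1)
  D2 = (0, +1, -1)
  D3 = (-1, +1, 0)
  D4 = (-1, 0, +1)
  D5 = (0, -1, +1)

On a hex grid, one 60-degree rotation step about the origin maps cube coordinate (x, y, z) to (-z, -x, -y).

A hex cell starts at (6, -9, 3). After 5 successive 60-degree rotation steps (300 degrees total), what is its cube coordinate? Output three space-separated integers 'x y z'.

Answer: 9 -3 -6

Derivation:
Start: (6, -9, 3)
Step 1: (6, -9, 3) -> (-(3), -(6), -(-9)) = (-3, -6, 9)
Step 2: (-3, -6, 9) -> (-(9), -(-3), -(-6)) = (-9, 3, 6)
Step 3: (-9, 3, 6) -> (-(6), -(-9), -(3)) = (-6, 9, -3)
Step 4: (-6, 9, -3) -> (-(-3), -(-6), -(9)) = (3, 6, -9)
Step 5: (3, 6, -9) -> (-(-9), -(3), -(6)) = (9, -3, -6)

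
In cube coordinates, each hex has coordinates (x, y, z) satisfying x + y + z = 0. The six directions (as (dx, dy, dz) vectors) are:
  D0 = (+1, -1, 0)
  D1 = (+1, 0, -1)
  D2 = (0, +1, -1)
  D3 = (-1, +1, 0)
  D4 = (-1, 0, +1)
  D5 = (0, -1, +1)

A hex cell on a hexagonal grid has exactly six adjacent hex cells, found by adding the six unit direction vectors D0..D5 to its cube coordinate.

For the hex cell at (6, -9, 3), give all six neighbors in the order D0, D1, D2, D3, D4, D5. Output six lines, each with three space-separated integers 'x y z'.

Center: (6, -9, 3). Add each direction:
  D0: (6, -9, 3) + (1, -1, 0) = (7, -10, 3)
  D1: (6, -9, 3) + (1, 0, -1) = (7, -9, 2)
  D2: (6, -9, 3) + (0, 1, -1) = (6, -8, 2)
  D3: (6, -9, 3) + (-1, 1, 0) = (5, -8, 3)
  D4: (6, -9, 3) + (-1, 0, 1) = (5, -9, 4)
  D5: (6, -9, 3) + (0, -1, 1) = (6, -10, 4)

Answer: 7 -10 3
7 -9 2
6 -8 2
5 -8 3
5 -9 4
6 -10 4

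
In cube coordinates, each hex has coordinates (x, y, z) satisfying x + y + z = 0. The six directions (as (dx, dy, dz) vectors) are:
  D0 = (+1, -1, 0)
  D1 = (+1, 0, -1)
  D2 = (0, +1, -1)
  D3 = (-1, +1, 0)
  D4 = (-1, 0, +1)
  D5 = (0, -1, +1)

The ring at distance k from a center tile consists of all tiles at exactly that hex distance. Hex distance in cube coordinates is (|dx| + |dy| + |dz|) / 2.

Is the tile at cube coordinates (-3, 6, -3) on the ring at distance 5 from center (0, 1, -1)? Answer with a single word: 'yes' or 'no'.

Answer: yes

Derivation:
|px - cx| = |-3 - 0| = 3
|py - cy| = |6 - 1| = 5
|pz - cz| = |-3 - (-1)| = 2
distance = (3+5+2)/2 = 10/2 = 5
radius = 5; distance == radius -> yes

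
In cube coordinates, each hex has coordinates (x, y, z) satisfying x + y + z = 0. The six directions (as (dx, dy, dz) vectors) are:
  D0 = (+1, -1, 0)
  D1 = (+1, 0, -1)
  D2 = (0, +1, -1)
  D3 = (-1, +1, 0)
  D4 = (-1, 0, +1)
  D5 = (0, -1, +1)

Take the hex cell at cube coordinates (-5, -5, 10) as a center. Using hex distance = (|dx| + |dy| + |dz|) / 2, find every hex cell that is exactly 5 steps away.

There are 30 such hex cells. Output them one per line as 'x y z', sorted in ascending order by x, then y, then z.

Walk ring at distance 5 from (-5, -5, 10):
Start at center + D4*5 = (-10, -5, 15)
  hex 0: (-10, -5, 15)
  hex 1: (-9, -6, 15)
  hex 2: (-8, -7, 15)
  hex 3: (-7, -8, 15)
  hex 4: (-6, -9, 15)
  hex 5: (-5, -10, 15)
  hex 6: (-4, -10, 14)
  hex 7: (-3, -10, 13)
  hex 8: (-2, -10, 12)
  hex 9: (-1, -10, 11)
  hex 10: (0, -10, 10)
  hex 11: (0, -9, 9)
  hex 12: (0, -8, 8)
  hex 13: (0, -7, 7)
  hex 14: (0, -6, 6)
  hex 15: (0, -5, 5)
  hex 16: (-1, -4, 5)
  hex 17: (-2, -3, 5)
  hex 18: (-3, -2, 5)
  hex 19: (-4, -1, 5)
  hex 20: (-5, 0, 5)
  hex 21: (-6, 0, 6)
  hex 22: (-7, 0, 7)
  hex 23: (-8, 0, 8)
  hex 24: (-9, 0, 9)
  hex 25: (-10, 0, 10)
  hex 26: (-10, -1, 11)
  hex 27: (-10, -2, 12)
  hex 28: (-10, -3, 13)
  hex 29: (-10, -4, 14)
Sorted: 30 hexes.

Answer: -10 -5 15
-10 -4 14
-10 -3 13
-10 -2 12
-10 -1 11
-10 0 10
-9 -6 15
-9 0 9
-8 -7 15
-8 0 8
-7 -8 15
-7 0 7
-6 -9 15
-6 0 6
-5 -10 15
-5 0 5
-4 -10 14
-4 -1 5
-3 -10 13
-3 -2 5
-2 -10 12
-2 -3 5
-1 -10 11
-1 -4 5
0 -10 10
0 -9 9
0 -8 8
0 -7 7
0 -6 6
0 -5 5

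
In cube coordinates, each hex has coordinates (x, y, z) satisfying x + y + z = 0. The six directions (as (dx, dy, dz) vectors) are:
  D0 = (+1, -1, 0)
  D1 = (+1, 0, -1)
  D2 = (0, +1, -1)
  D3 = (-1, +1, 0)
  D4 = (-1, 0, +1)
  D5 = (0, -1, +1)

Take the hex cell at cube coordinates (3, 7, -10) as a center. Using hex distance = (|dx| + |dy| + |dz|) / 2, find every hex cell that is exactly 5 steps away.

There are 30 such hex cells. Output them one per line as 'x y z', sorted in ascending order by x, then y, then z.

Answer: -2 7 -5
-2 8 -6
-2 9 -7
-2 10 -8
-2 11 -9
-2 12 -10
-1 6 -5
-1 12 -11
0 5 -5
0 12 -12
1 4 -5
1 12 -13
2 3 -5
2 12 -14
3 2 -5
3 12 -15
4 2 -6
4 11 -15
5 2 -7
5 10 -15
6 2 -8
6 9 -15
7 2 -9
7 8 -15
8 2 -10
8 3 -11
8 4 -12
8 5 -13
8 6 -14
8 7 -15

Derivation:
Walk ring at distance 5 from (3, 7, -10):
Start at center + D4*5 = (-2, 7, -5)
  hex 0: (-2, 7, -5)
  hex 1: (-1, 6, -5)
  hex 2: (0, 5, -5)
  hex 3: (1, 4, -5)
  hex 4: (2, 3, -5)
  hex 5: (3, 2, -5)
  hex 6: (4, 2, -6)
  hex 7: (5, 2, -7)
  hex 8: (6, 2, -8)
  hex 9: (7, 2, -9)
  hex 10: (8, 2, -10)
  hex 11: (8, 3, -11)
  hex 12: (8, 4, -12)
  hex 13: (8, 5, -13)
  hex 14: (8, 6, -14)
  hex 15: (8, 7, -15)
  hex 16: (7, 8, -15)
  hex 17: (6, 9, -15)
  hex 18: (5, 10, -15)
  hex 19: (4, 11, -15)
  hex 20: (3, 12, -15)
  hex 21: (2, 12, -14)
  hex 22: (1, 12, -13)
  hex 23: (0, 12, -12)
  hex 24: (-1, 12, -11)
  hex 25: (-2, 12, -10)
  hex 26: (-2, 11, -9)
  hex 27: (-2, 10, -8)
  hex 28: (-2, 9, -7)
  hex 29: (-2, 8, -6)
Sorted: 30 hexes.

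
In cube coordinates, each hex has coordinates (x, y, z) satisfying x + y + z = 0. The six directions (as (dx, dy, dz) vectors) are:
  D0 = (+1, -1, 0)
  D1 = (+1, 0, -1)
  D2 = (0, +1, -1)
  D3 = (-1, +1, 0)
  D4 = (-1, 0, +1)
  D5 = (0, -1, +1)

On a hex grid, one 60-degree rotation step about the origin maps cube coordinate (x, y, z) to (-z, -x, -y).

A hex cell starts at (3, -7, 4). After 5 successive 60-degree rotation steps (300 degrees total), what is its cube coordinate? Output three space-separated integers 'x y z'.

Answer: 7 -4 -3

Derivation:
Start: (3, -7, 4)
Step 1: (3, -7, 4) -> (-(4), -(3), -(-7)) = (-4, -3, 7)
Step 2: (-4, -3, 7) -> (-(7), -(-4), -(-3)) = (-7, 4, 3)
Step 3: (-7, 4, 3) -> (-(3), -(-7), -(4)) = (-3, 7, -4)
Step 4: (-3, 7, -4) -> (-(-4), -(-3), -(7)) = (4, 3, -7)
Step 5: (4, 3, -7) -> (-(-7), -(4), -(3)) = (7, -4, -3)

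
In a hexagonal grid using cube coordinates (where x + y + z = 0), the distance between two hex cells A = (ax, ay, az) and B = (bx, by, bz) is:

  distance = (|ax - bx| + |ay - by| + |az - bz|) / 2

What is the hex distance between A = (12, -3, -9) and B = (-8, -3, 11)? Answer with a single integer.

Answer: 20

Derivation:
|ax - bx| = |12 - (-8)| = 20
|ay - by| = |-3 - (-3)| = 0
|az - bz| = |-9 - 11| = 20
distance = (20 + 0 + 20) / 2 = 40 / 2 = 20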